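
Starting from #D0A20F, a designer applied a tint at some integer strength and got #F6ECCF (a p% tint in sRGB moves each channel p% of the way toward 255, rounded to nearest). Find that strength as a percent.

80%

#D0A20F is rgb(208, 162, 15); #F6ECCF is rgb(246, 236, 207).
On the B channel (widest range): 207 ≈ 15 + (p/100)(255 − 15), so p ≈ 100×(207 − 15)/(255 − 15) = 19200/240 = 80.00.
p = 80 reproduces all three channels after rounding.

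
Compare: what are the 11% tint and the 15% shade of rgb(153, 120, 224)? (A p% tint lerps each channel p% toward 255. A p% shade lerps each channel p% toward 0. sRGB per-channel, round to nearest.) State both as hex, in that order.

11% tint:
  R: 153 + 0.11×(255−153) = 153 + 11.22 = 164.22 → 164
  G: 120 + 0.11×(255−120) = 120 + 14.85 = 134.85 → 135
  B: 224 + 0.11×(255−224) = 224 + 3.41 = 227.41 → 227
  → #A487E3
15% shade:
  R: 153 + 0.15×(0−153) = 153 − 22.95 = 130.05 → 130
  G: 120 − 18 = 102 → 102
  B: 224 − 33.6 = 190.4 → 190
  → #8266BE

#A487E3, #8266BE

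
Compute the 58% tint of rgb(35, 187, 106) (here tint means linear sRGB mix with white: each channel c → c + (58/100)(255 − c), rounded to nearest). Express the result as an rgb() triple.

Per channel, c → c + 0.58(255 − c):
  R: 35 + 0.58×(255−35) = 35 + 127.6 = 162.6 → 163
  G: 187 + 0.58×(255−187) = 187 + 39.44 = 226.44 → 226
  B: 106 + 86.42 = 192.42 → 192

rgb(163, 226, 192)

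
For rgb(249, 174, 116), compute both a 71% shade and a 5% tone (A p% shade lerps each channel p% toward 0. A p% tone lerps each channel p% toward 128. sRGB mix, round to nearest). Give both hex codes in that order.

#483222, #F3AC75

71% shade:
  R: 249 + 0.71×(0−249) = 249 − 176.79 = 72.21 → 72
  G: 174 − 123.54 = 50.46 → 50
  B: 116 + 0.71×(0−116) = 116 − 82.36 = 33.64 → 34
  → #483222
5% tone:
  R: 249 + 0.05×(128−249) = 249 − 6.05 = 242.95 → 243
  G: 174 − 2.3 = 171.7 → 172
  B: 116 + 0.6 = 116.6 → 117
  → #F3AC75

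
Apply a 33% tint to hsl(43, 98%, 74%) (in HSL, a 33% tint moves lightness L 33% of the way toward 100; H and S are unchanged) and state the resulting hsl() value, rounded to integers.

L moves 33% from 74 toward 100: 74 + 8.58 = 82.58 → 83.
H and S are unchanged.

hsl(43, 98%, 83%)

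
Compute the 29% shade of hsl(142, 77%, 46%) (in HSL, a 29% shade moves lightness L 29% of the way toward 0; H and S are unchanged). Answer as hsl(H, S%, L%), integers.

L moves 29% from 46 toward 0: 46 − 13.34 = 32.66 → 33.
H and S are unchanged.

hsl(142, 77%, 33%)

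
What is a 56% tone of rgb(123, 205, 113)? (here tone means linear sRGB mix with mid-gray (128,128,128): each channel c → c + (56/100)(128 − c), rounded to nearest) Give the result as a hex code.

A 56% tone moves each channel 56% toward 128:
  R: 123 + 0.56×(128−123) = 123 + 2.8 = 125.8 → 126
  G: 205 + 0.56×(128−205) = 205 − 43.12 = 161.88 → 162
  B: 113 + 0.56×(128−113) = 113 + 8.4 = 121.4 → 121
rgb(126, 162, 121) = #7EA279.

#7EA279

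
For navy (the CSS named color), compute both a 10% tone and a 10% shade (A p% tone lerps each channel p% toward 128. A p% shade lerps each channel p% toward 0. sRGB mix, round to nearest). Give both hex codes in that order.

CSS navy is rgb(0, 0, 128).
10% tone:
  R: 0 + 0.1×(128−0) = 0 + 12.8 = 12.8 → 13
  G: 0 + 12.8 = 12.8 → 13
  B: 128 + 0 = 128 → 128
  → #0D0D80
10% shade:
  R: 0 + 0.1×(0−0) = 0 + 0 = 0 → 0
  G: 0 + 0 = 0 → 0
  B: 128 − 12.8 = 115.2 → 115
  → #000073

#0D0D80, #000073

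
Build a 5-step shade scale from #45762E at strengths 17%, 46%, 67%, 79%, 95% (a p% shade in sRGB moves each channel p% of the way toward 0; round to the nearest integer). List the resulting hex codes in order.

#396226, #254019, #17270F, #0E190A, #030602

#45762E is rgb(69, 118, 46).
17%: (69 − 11.73 = 57.27→57, 118 − 20.06 = 97.94→98, 46 − 7.82 = 38.18→38) → #396226
46%: (69 − 31.74 = 37.26→37, 118 − 54.28 = 63.72→64, 46 − 21.16 = 24.84→25) → #254019
67%: (69 − 46.23 = 22.77→23, 118 − 79.06 = 38.94→39, 46 − 30.82 = 15.18→15) → #17270F
79%: (69 − 54.51 = 14.49→14, 118 − 93.22 = 24.78→25, 46 − 36.34 = 9.66→10) → #0E190A
95%: (69 − 65.55 = 3.45→3, 118 − 112.1 = 5.9→6, 46 − 43.7 = 2.3→2) → #030602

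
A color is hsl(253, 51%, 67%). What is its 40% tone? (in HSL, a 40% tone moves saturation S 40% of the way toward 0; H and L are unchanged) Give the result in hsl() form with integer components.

S moves 40% from 51 toward 0: 51 − 20.4 = 30.6 → 31.
H and L are unchanged.

hsl(253, 31%, 67%)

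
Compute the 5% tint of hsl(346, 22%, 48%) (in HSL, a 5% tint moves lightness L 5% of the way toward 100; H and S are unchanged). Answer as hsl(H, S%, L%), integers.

L moves 5% from 48 toward 100: 48 + 2.6 = 50.6 → 51.
H and S are unchanged.

hsl(346, 22%, 51%)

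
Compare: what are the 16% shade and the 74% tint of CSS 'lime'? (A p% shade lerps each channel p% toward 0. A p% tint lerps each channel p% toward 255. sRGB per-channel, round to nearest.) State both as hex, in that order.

#00d600, #bdffbd

CSS lime is rgb(0, 255, 0).
16% shade:
  R: 0 + 0 = 0 → 0
  G: 255 − 40.8 = 214.2 → 214
  B: 0 + 0 = 0 → 0
  → #00d600
74% tint:
  R: 0 + 188.7 = 188.7 → 189
  G: 255 + 0.74×(255−255) = 255 + 0 = 255 → 255
  B: 0 + 0.74×(255−0) = 0 + 188.7 = 188.7 → 189
  → #bdffbd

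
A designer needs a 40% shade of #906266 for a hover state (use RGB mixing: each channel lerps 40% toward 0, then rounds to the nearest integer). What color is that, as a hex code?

#563B3D

#906266 is rgb(144, 98, 102).
Per channel, c → c + 0.4(0 − c):
  R: 144 − 57.6 = 86.4 → 86
  G: 98 + 0.4×(0−98) = 98 − 39.2 = 58.8 → 59
  B: 102 + 0.4×(0−102) = 102 − 40.8 = 61.2 → 61
rgb(86, 59, 61) = #563B3D.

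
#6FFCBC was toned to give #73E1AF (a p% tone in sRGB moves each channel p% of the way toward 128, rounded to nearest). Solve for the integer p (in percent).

#6FFCBC is rgb(111, 252, 188); #73E1AF is rgb(115, 225, 175).
On the G channel (widest range): 225 ≈ 252 + (p/100)(128 − 252), so p ≈ 100×(225 − 252)/(128 − 252) = -2700/-124 = 21.77.
p = 22 reproduces all three channels after rounding.

22%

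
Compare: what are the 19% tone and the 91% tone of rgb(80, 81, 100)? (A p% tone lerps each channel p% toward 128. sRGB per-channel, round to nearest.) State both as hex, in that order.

19% tone:
  R: 80 + 9.12 = 89.12 → 89
  G: 81 + 0.19×(128−81) = 81 + 8.93 = 89.93 → 90
  B: 100 + 5.32 = 105.32 → 105
  → #595a69
91% tone:
  R: 80 + 0.91×(128−80) = 80 + 43.68 = 123.68 → 124
  G: 81 + 0.91×(128−81) = 81 + 42.77 = 123.77 → 124
  B: 100 + 0.91×(128−100) = 100 + 25.48 = 125.48 → 125
  → #7c7c7d

#595a69, #7c7c7d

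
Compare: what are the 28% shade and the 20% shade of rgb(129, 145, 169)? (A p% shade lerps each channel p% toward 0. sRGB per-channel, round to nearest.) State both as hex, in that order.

28% shade:
  R: 129 + 0.28×(0−129) = 129 − 36.12 = 92.88 → 93
  G: 145 − 40.6 = 104.4 → 104
  B: 169 − 47.32 = 121.68 → 122
  → #5D687A
20% shade:
  R: 129 − 25.8 = 103.2 → 103
  G: 145 + 0.2×(0−145) = 145 − 29 = 116 → 116
  B: 169 − 33.8 = 135.2 → 135
  → #677487

#5D687A, #677487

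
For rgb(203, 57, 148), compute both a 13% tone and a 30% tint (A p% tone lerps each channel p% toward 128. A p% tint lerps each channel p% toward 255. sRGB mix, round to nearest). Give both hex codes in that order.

13% tone:
  R: 203 − 9.75 = 193.25 → 193
  G: 57 + 9.23 = 66.23 → 66
  B: 148 − 2.6 = 145.4 → 145
  → #C14291
30% tint:
  R: 203 + 0.3×(255−203) = 203 + 15.6 = 218.6 → 219
  G: 57 + 59.4 = 116.4 → 116
  B: 148 + 32.1 = 180.1 → 180
  → #DB74B4

#C14291, #DB74B4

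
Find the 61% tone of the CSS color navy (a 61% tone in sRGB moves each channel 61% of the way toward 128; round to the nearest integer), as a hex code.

CSS navy is rgb(0, 0, 128).
Lerp each channel 61% toward 128:
  R: 0 + 0.61×(128−0) = 0 + 78.08 = 78.08 → 78
  G: 0 + 78.08 = 78.08 → 78
  B: 128 + 0 = 128 → 128
rgb(78, 78, 128) = #4E4E80.

#4E4E80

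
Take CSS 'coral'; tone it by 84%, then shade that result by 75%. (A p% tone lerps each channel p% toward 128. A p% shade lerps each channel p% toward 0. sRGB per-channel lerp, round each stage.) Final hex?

#25201e

CSS coral is rgb(255, 127, 80).
Per channel, c → c + 0.84(128 − c):
  R: 255 + 0.84×(128−255) = 255 − 106.68 = 148.32 → 148
  G: 127 + 0.84 = 127.84 → 128
  B: 80 + 40.32 = 120.32 → 120
After the tone: rgb(148, 128, 120) = #948078.
Per channel, c → c + 0.75(0 − c):
  R: 148 − 111 = 37 → 37
  G: 128 + 0.75×(0−128) = 128 − 96 = 32 → 32
  B: 120 + 0.75×(0−120) = 120 − 90 = 30 → 30
rgb(37, 32, 30) = #25201e.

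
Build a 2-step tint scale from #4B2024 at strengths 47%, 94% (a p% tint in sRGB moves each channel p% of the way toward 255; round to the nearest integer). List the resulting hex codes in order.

#A0898B, #F4F2F2

#4B2024 is rgb(75, 32, 36).
47%: (75 + 84.6 = 159.6→160, 32 + 104.81 = 136.81→137, 36 + 102.93 = 138.93→139) → #A0898B
94%: (75 + 169.2 = 244.2→244, 32 + 209.62 = 241.62→242, 36 + 205.86 = 241.86→242) → #F4F2F2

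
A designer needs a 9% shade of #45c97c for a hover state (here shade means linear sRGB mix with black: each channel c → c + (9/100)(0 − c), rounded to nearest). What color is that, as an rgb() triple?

#45c97c is rgb(69, 201, 124).
Per channel, c → c + 0.09(0 − c):
  R: 69 − 6.21 = 62.79 → 63
  G: 201 + 0.09×(0−201) = 201 − 18.09 = 182.91 → 183
  B: 124 − 11.16 = 112.84 → 113

rgb(63, 183, 113)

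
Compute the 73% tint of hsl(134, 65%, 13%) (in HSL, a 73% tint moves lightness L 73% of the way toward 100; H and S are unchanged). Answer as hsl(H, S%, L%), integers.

L moves 73% from 13 toward 100: 13 + 63.51 = 76.51 → 77.
H and S are unchanged.

hsl(134, 65%, 77%)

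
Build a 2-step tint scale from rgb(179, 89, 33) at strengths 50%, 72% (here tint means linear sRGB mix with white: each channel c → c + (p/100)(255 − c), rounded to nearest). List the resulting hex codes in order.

50%: (179 + 38 = 217→217, 89 + 83 = 172→172, 33 + 111 = 144→144) → #D9AC90
72%: (179 + 54.72 = 233.72→234, 89 + 119.52 = 208.52→209, 33 + 159.84 = 192.84→193) → #EAD1C1

#D9AC90, #EAD1C1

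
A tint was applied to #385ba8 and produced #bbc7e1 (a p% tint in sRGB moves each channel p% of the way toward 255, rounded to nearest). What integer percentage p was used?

#385ba8 is rgb(56, 91, 168); #bbc7e1 is rgb(187, 199, 225).
On the R channel (widest range): 187 ≈ 56 + (p/100)(255 − 56), so p ≈ 100×(187 − 56)/(255 − 56) = 13100/199 = 65.83.
p = 66 reproduces all three channels after rounding.

66%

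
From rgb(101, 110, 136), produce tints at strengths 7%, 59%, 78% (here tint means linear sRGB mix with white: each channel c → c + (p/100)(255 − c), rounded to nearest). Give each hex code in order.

#707890, #c0c4ce, #dddfe5

7%: (101 + 10.78 = 111.78→112, 110 + 10.15 = 120.15→120, 136 + 8.33 = 144.33→144) → #707890
59%: (101 + 90.86 = 191.86→192, 110 + 85.55 = 195.55→196, 136 + 70.21 = 206.21→206) → #c0c4ce
78%: (101 + 120.12 = 221.12→221, 110 + 113.1 = 223.1→223, 136 + 92.82 = 228.82→229) → #dddfe5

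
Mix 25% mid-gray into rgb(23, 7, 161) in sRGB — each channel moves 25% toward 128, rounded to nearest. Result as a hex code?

Per channel, c → c + 0.25(128 − c):
  R: 23 + 26.25 = 49.25 → 49
  G: 7 + 0.25×(128−7) = 7 + 30.25 = 37.25 → 37
  B: 161 − 8.25 = 152.75 → 153
rgb(49, 37, 153) = #312599.

#312599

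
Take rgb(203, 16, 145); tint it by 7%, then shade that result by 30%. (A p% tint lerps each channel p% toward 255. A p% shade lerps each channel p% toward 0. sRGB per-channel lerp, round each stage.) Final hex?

Lerp each channel 7% toward 255:
  R: 203 + 3.64 = 206.64 → 207
  G: 16 + 0.07×(255−16) = 16 + 16.73 = 32.73 → 33
  B: 145 + 0.07×(255−145) = 145 + 7.7 = 152.7 → 153
After the tint: rgb(207, 33, 153) = #cf2199.
Per channel, c → c + 0.3(0 − c):
  R: 207 + 0.3×(0−207) = 207 − 62.1 = 144.9 → 145
  G: 33 + 0.3×(0−33) = 33 − 9.9 = 23.1 → 23
  B: 153 − 45.9 = 107.1 → 107
rgb(145, 23, 107) = #91176b.

#91176b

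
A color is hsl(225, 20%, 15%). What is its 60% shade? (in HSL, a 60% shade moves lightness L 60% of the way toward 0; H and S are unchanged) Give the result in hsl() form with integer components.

hsl(225, 20%, 6%)

L moves 60% from 15 toward 0: 15 − 9 = 6 → 6.
H and S are unchanged.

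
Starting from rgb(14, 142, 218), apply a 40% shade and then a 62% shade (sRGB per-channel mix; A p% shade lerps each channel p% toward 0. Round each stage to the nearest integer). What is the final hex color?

#032032

A 40% shade moves each channel 40% toward 0:
  R: 14 − 5.6 = 8.4 → 8
  G: 142 + 0.4×(0−142) = 142 − 56.8 = 85.2 → 85
  B: 218 + 0.4×(0−218) = 218 − 87.2 = 130.8 → 131
After the shade: rgb(8, 85, 131) = #085583.
Per channel, c → c + 0.62(0 − c):
  R: 8 + 0.62×(0−8) = 8 − 4.96 = 3.04 → 3
  G: 85 + 0.62×(0−85) = 85 − 52.7 = 32.3 → 32
  B: 131 + 0.62×(0−131) = 131 − 81.22 = 49.78 → 50
rgb(3, 32, 50) = #032032.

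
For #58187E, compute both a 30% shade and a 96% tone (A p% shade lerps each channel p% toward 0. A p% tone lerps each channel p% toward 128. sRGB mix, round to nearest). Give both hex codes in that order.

#3E1158, #7E7C80

#58187E is rgb(88, 24, 126).
30% shade:
  R: 88 + 0.3×(0−88) = 88 − 26.4 = 61.6 → 62
  G: 24 + 0.3×(0−24) = 24 − 7.2 = 16.8 → 17
  B: 126 − 37.8 = 88.2 → 88
  → #3E1158
96% tone:
  R: 88 + 0.96×(128−88) = 88 + 38.4 = 126.4 → 126
  G: 24 + 0.96×(128−24) = 24 + 99.84 = 123.84 → 124
  B: 126 + 1.92 = 127.92 → 128
  → #7E7C80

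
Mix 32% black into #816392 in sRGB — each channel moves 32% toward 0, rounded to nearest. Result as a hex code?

#584363

#816392 is rgb(129, 99, 146).
A 32% shade moves each channel 32% toward 0:
  R: 129 + 0.32×(0−129) = 129 − 41.28 = 87.72 → 88
  G: 99 − 31.68 = 67.32 → 67
  B: 146 − 46.72 = 99.28 → 99
rgb(88, 67, 99) = #584363.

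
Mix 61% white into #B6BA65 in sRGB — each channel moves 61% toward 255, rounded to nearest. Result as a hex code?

#B6BA65 is rgb(182, 186, 101).
A 61% tint moves each channel 61% toward 255:
  R: 182 + 44.53 = 226.53 → 227
  G: 186 + 0.61×(255−186) = 186 + 42.09 = 228.09 → 228
  B: 101 + 0.61×(255−101) = 101 + 93.94 = 194.94 → 195
rgb(227, 228, 195) = #E3E4C3.

#E3E4C3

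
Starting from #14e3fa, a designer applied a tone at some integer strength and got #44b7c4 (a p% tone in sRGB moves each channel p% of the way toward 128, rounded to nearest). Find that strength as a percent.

44%

#14e3fa is rgb(20, 227, 250); #44b7c4 is rgb(68, 183, 196).
On the B channel (widest range): 196 ≈ 250 + (p/100)(128 − 250), so p ≈ 100×(196 − 250)/(128 − 250) = -5400/-122 = 44.26.
p = 44 reproduces all three channels after rounding.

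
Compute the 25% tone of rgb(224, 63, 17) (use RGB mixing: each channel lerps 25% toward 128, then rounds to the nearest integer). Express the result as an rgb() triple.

rgb(200, 79, 45)

Lerp each channel 25% toward 128:
  R: 224 − 24 = 200 → 200
  G: 63 + 16.25 = 79.25 → 79
  B: 17 + 27.75 = 44.75 → 45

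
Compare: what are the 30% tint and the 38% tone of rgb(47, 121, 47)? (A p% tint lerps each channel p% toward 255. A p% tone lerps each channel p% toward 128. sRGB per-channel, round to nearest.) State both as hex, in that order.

30% tint:
  R: 47 + 62.4 = 109.4 → 109
  G: 121 + 40.2 = 161.2 → 161
  B: 47 + 0.3×(255−47) = 47 + 62.4 = 109.4 → 109
  → #6DA16D
38% tone:
  R: 47 + 30.78 = 77.78 → 78
  G: 121 + 0.38×(128−121) = 121 + 2.66 = 123.66 → 124
  B: 47 + 0.38×(128−47) = 47 + 30.78 = 77.78 → 78
  → #4E7C4E

#6DA16D, #4E7C4E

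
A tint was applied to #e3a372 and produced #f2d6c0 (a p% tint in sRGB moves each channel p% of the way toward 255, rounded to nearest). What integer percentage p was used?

55%

#e3a372 is rgb(227, 163, 114); #f2d6c0 is rgb(242, 214, 192).
On the B channel (widest range): 192 ≈ 114 + (p/100)(255 − 114), so p ≈ 100×(192 − 114)/(255 − 114) = 7800/141 = 55.32.
p = 55 reproduces all three channels after rounding.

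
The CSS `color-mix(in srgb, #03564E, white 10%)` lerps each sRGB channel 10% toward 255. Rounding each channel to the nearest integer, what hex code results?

#03564E is rgb(3, 86, 78).
Per channel, c → c + 0.1(255 − c):
  R: 3 + 0.1×(255−3) = 3 + 25.2 = 28.2 → 28
  G: 86 + 16.9 = 102.9 → 103
  B: 78 + 0.1×(255−78) = 78 + 17.7 = 95.7 → 96
rgb(28, 103, 96) = #1C6760.

#1C6760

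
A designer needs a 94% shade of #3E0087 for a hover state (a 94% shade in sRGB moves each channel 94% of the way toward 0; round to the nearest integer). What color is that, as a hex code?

#040008

#3E0087 is rgb(62, 0, 135).
Lerp each channel 94% toward 0:
  R: 62 + 0.94×(0−62) = 62 − 58.28 = 3.72 → 4
  G: 0 + 0.94×(0−0) = 0 + 0 = 0 → 0
  B: 135 − 126.9 = 8.1 → 8
rgb(4, 0, 8) = #040008.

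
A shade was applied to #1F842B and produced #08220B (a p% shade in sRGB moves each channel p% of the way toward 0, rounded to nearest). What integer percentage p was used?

74%

#1F842B is rgb(31, 132, 43); #08220B is rgb(8, 34, 11).
On the G channel (widest range): 34 ≈ 132 + (p/100)(0 − 132), so p ≈ 100×(34 − 132)/(0 − 132) = -9800/-132 = 74.24.
p = 74 reproduces all three channels after rounding.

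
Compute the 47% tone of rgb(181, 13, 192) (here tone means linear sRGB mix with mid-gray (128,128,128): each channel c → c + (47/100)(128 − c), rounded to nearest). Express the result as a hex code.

#9c43a2

A 47% tone moves each channel 47% toward 128:
  R: 181 − 24.91 = 156.09 → 156
  G: 13 + 0.47×(128−13) = 13 + 54.05 = 67.05 → 67
  B: 192 − 30.08 = 161.92 → 162
rgb(156, 67, 162) = #9c43a2.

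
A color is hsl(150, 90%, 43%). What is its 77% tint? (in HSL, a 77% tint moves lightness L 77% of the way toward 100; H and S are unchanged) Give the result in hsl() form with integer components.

L moves 77% from 43 toward 100: 43 + 43.89 = 86.89 → 87.
H and S are unchanged.

hsl(150, 90%, 87%)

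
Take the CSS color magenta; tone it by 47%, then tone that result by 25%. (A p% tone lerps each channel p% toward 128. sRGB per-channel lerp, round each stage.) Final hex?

CSS magenta is rgb(255, 0, 255).
A 47% tone moves each channel 47% toward 128:
  R: 255 + 0.47×(128−255) = 255 − 59.69 = 195.31 → 195
  G: 0 + 60.16 = 60.16 → 60
  B: 255 + 0.47×(128−255) = 255 − 59.69 = 195.31 → 195
After the tone: rgb(195, 60, 195) = #c33cc3.
Lerp each channel 25% toward 128:
  R: 195 − 16.75 = 178.25 → 178
  G: 60 + 17 = 77 → 77
  B: 195 + 0.25×(128−195) = 195 − 16.75 = 178.25 → 178
rgb(178, 77, 178) = #b24db2.

#b24db2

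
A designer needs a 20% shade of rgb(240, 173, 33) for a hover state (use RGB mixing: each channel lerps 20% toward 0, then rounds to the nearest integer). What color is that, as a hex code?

Per channel, c → c + 0.2(0 − c):
  R: 240 + 0.2×(0−240) = 240 − 48 = 192 → 192
  G: 173 + 0.2×(0−173) = 173 − 34.6 = 138.4 → 138
  B: 33 − 6.6 = 26.4 → 26
rgb(192, 138, 26) = #C08A1A.

#C08A1A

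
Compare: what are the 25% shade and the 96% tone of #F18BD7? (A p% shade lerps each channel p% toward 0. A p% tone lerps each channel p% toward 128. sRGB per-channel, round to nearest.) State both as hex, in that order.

#F18BD7 is rgb(241, 139, 215).
25% shade:
  R: 241 + 0.25×(0−241) = 241 − 60.25 = 180.75 → 181
  G: 139 + 0.25×(0−139) = 139 − 34.75 = 104.25 → 104
  B: 215 + 0.25×(0−215) = 215 − 53.75 = 161.25 → 161
  → #B568A1
96% tone:
  R: 241 − 108.48 = 132.52 → 133
  G: 139 − 10.56 = 128.44 → 128
  B: 215 + 0.96×(128−215) = 215 − 83.52 = 131.48 → 131
  → #858083

#B568A1, #858083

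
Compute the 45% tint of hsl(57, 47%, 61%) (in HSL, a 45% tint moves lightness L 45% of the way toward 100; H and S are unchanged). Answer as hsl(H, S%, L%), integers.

L moves 45% from 61 toward 100: 61 + 17.55 = 78.55 → 79.
H and S are unchanged.

hsl(57, 47%, 79%)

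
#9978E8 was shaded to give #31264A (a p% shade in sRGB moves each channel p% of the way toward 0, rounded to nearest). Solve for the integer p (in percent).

#9978E8 is rgb(153, 120, 232); #31264A is rgb(49, 38, 74).
On the B channel (widest range): 74 ≈ 232 + (p/100)(0 − 232), so p ≈ 100×(74 − 232)/(0 − 232) = -15800/-232 = 68.10.
p = 68 reproduces all three channels after rounding.

68%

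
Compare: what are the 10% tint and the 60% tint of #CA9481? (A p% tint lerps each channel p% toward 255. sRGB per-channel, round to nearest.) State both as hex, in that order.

#CF9F8E, #EAD4CD

#CA9481 is rgb(202, 148, 129).
10% tint:
  R: 202 + 0.1×(255−202) = 202 + 5.3 = 207.3 → 207
  G: 148 + 0.1×(255−148) = 148 + 10.7 = 158.7 → 159
  B: 129 + 12.6 = 141.6 → 142
  → #CF9F8E
60% tint:
  R: 202 + 31.8 = 233.8 → 234
  G: 148 + 0.6×(255−148) = 148 + 64.2 = 212.2 → 212
  B: 129 + 75.6 = 204.6 → 205
  → #EAD4CD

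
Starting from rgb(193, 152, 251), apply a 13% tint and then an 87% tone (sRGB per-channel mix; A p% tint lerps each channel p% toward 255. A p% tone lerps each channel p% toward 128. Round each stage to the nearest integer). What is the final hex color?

#898590

A 13% tint moves each channel 13% toward 255:
  R: 193 + 8.06 = 201.06 → 201
  G: 152 + 0.13×(255−152) = 152 + 13.39 = 165.39 → 165
  B: 251 + 0.13×(255−251) = 251 + 0.52 = 251.52 → 252
After the tint: rgb(201, 165, 252) = #C9A5FC.
Per channel, c → c + 0.87(128 − c):
  R: 201 + 0.87×(128−201) = 201 − 63.51 = 137.49 → 137
  G: 165 + 0.87×(128−165) = 165 − 32.19 = 132.81 → 133
  B: 252 + 0.87×(128−252) = 252 − 107.88 = 144.12 → 144
rgb(137, 133, 144) = #898590.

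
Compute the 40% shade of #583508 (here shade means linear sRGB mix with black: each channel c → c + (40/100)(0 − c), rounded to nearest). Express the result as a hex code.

#352005

#583508 is rgb(88, 53, 8).
Lerp each channel 40% toward 0:
  R: 88 − 35.2 = 52.8 → 53
  G: 53 − 21.2 = 31.8 → 32
  B: 8 + 0.4×(0−8) = 8 − 3.2 = 4.8 → 5
rgb(53, 32, 5) = #352005.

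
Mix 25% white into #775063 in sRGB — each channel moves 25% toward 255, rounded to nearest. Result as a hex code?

#997c8a

#775063 is rgb(119, 80, 99).
A 25% tint moves each channel 25% toward 255:
  R: 119 + 34 = 153 → 153
  G: 80 + 43.75 = 123.75 → 124
  B: 99 + 0.25×(255−99) = 99 + 39 = 138 → 138
rgb(153, 124, 138) = #997c8a.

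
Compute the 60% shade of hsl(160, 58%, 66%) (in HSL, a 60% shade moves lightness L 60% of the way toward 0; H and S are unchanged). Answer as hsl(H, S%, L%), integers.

hsl(160, 58%, 26%)

L moves 60% from 66 toward 0: 66 − 39.6 = 26.4 → 26.
H and S are unchanged.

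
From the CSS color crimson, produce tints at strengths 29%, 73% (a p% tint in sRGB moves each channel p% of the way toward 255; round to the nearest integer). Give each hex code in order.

#E65875, #F6C0CA

CSS crimson is rgb(220, 20, 60).
29%: (220 + 10.15 = 230.15→230, 20 + 68.15 = 88.15→88, 60 + 56.55 = 116.55→117) → #E65875
73%: (220 + 25.55 = 245.55→246, 20 + 171.55 = 191.55→192, 60 + 142.35 = 202.35→202) → #F6C0CA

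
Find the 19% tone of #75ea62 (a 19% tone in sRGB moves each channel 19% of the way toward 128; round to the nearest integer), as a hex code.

#77d668

#75ea62 is rgb(117, 234, 98).
Per channel, c → c + 0.19(128 − c):
  R: 117 + 2.09 = 119.09 → 119
  G: 234 + 0.19×(128−234) = 234 − 20.14 = 213.86 → 214
  B: 98 + 5.7 = 103.7 → 104
rgb(119, 214, 104) = #77d668.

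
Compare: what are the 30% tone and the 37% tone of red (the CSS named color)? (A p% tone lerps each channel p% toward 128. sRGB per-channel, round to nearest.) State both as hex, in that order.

#d92626, #d02f2f

CSS red is rgb(255, 0, 0).
30% tone:
  R: 255 + 0.3×(128−255) = 255 − 38.1 = 216.9 → 217
  G: 0 + 0.3×(128−0) = 0 + 38.4 = 38.4 → 38
  B: 0 + 0.3×(128−0) = 0 + 38.4 = 38.4 → 38
  → #d92626
37% tone:
  R: 255 + 0.37×(128−255) = 255 − 46.99 = 208.01 → 208
  G: 0 + 0.37×(128−0) = 0 + 47.36 = 47.36 → 47
  B: 0 + 47.36 = 47.36 → 47
  → #d02f2f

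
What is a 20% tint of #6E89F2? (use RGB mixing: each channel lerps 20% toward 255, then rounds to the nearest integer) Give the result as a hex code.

#8BA1F5

#6E89F2 is rgb(110, 137, 242).
Per channel, c → c + 0.2(255 − c):
  R: 110 + 0.2×(255−110) = 110 + 29 = 139 → 139
  G: 137 + 23.6 = 160.6 → 161
  B: 242 + 0.2×(255−242) = 242 + 2.6 = 244.6 → 245
rgb(139, 161, 245) = #8BA1F5.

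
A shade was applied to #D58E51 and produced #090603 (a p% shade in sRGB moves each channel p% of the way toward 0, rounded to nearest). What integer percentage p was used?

#D58E51 is rgb(213, 142, 81); #090603 is rgb(9, 6, 3).
On the R channel (widest range): 9 ≈ 213 + (p/100)(0 − 213), so p ≈ 100×(9 − 213)/(0 − 213) = -20400/-213 = 95.77.
p = 96 reproduces all three channels after rounding.

96%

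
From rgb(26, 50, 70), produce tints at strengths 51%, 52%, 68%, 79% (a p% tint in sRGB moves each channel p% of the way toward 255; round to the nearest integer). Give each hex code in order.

51%: (26 + 116.79 = 142.79→143, 50 + 104.55 = 154.55→155, 70 + 94.35 = 164.35→164) → #8f9ba4
52%: (26 + 119.08 = 145.08→145, 50 + 106.6 = 156.6→157, 70 + 96.2 = 166.2→166) → #919da6
68%: (26 + 155.72 = 181.72→182, 50 + 139.4 = 189.4→189, 70 + 125.8 = 195.8→196) → #b6bdc4
79%: (26 + 180.91 = 206.91→207, 50 + 161.95 = 211.95→212, 70 + 146.15 = 216.15→216) → #cfd4d8

#8f9ba4, #919da6, #b6bdc4, #cfd4d8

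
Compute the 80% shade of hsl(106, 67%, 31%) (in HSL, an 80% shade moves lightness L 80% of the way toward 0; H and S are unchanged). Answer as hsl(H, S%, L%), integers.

L moves 80% from 31 toward 0: 31 − 24.8 = 6.2 → 6.
H and S are unchanged.

hsl(106, 67%, 6%)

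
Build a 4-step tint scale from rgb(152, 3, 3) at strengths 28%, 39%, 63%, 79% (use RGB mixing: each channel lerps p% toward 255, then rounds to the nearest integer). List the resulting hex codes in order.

28%: (152 + 28.84 = 180.84→181, 3 + 70.56 = 73.56→74, 3 + 70.56 = 73.56→74) → #b54a4a
39%: (152 + 40.17 = 192.17→192, 3 + 98.28 = 101.28→101, 3 + 98.28 = 101.28→101) → #c06565
63%: (152 + 64.89 = 216.89→217, 3 + 158.76 = 161.76→162, 3 + 158.76 = 161.76→162) → #d9a2a2
79%: (152 + 81.37 = 233.37→233, 3 + 199.08 = 202.08→202, 3 + 199.08 = 202.08→202) → #e9caca

#b54a4a, #c06565, #d9a2a2, #e9caca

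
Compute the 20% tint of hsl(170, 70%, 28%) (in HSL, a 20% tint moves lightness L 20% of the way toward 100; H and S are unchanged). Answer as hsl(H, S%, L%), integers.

L moves 20% from 28 toward 100: 28 + 14.4 = 42.4 → 42.
H and S are unchanged.

hsl(170, 70%, 42%)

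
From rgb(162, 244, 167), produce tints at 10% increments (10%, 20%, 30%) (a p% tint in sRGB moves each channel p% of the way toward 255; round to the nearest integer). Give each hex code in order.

#ABF5B0, #B5F6B9, #BEF7C1

10%: (162 + 9.3 = 171.3→171, 244 + 1.1 = 245.1→245, 167 + 8.8 = 175.8→176) → #ABF5B0
20%: (162 + 18.6 = 180.6→181, 244 + 2.2 = 246.2→246, 167 + 17.6 = 184.6→185) → #B5F6B9
30%: (162 + 27.9 = 189.9→190, 244 + 3.3 = 247.3→247, 167 + 26.4 = 193.4→193) → #BEF7C1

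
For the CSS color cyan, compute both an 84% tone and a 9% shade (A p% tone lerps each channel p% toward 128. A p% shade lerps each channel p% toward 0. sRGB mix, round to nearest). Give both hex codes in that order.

#6c9494, #00e8e8

CSS cyan is rgb(0, 255, 255).
84% tone:
  R: 0 + 107.52 = 107.52 → 108
  G: 255 + 0.84×(128−255) = 255 − 106.68 = 148.32 → 148
  B: 255 + 0.84×(128−255) = 255 − 106.68 = 148.32 → 148
  → #6c9494
9% shade:
  R: 0 + 0.09×(0−0) = 0 + 0 = 0 → 0
  G: 255 + 0.09×(0−255) = 255 − 22.95 = 232.05 → 232
  B: 255 + 0.09×(0−255) = 255 − 22.95 = 232.05 → 232
  → #00e8e8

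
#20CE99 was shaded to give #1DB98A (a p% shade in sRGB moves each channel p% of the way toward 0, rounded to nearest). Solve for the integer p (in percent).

#20CE99 is rgb(32, 206, 153); #1DB98A is rgb(29, 185, 138).
On the G channel (widest range): 185 ≈ 206 + (p/100)(0 − 206), so p ≈ 100×(185 − 206)/(0 − 206) = -2100/-206 = 10.19.
p = 10 reproduces all three channels after rounding.

10%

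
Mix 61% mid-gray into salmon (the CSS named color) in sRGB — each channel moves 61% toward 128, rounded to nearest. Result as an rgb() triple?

CSS salmon is rgb(250, 128, 114).
Per channel, c → c + 0.61(128 − c):
  R: 250 + 0.61×(128−250) = 250 − 74.42 = 175.58 → 176
  G: 128 + 0.61×(128−128) = 128 + 0 = 128 → 128
  B: 114 + 0.61×(128−114) = 114 + 8.54 = 122.54 → 123

rgb(176, 128, 123)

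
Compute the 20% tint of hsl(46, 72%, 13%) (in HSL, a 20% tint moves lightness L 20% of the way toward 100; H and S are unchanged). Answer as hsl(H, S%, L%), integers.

hsl(46, 72%, 30%)

L moves 20% from 13 toward 100: 13 + 17.4 = 30.4 → 30.
H and S are unchanged.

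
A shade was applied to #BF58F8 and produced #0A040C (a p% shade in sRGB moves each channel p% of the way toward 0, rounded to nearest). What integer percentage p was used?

#BF58F8 is rgb(191, 88, 248); #0A040C is rgb(10, 4, 12).
On the B channel (widest range): 12 ≈ 248 + (p/100)(0 − 248), so p ≈ 100×(12 − 248)/(0 − 248) = -23600/-248 = 95.16.
p = 95 reproduces all three channels after rounding.

95%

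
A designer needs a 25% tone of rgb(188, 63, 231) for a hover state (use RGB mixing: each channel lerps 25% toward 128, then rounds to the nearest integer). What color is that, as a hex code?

#AD4FCD

A 25% tone moves each channel 25% toward 128:
  R: 188 + 0.25×(128−188) = 188 − 15 = 173 → 173
  G: 63 + 16.25 = 79.25 → 79
  B: 231 + 0.25×(128−231) = 231 − 25.75 = 205.25 → 205
rgb(173, 79, 205) = #AD4FCD.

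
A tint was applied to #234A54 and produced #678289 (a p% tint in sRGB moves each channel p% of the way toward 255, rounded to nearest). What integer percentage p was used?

#234A54 is rgb(35, 74, 84); #678289 is rgb(103, 130, 137).
On the R channel (widest range): 103 ≈ 35 + (p/100)(255 − 35), so p ≈ 100×(103 − 35)/(255 − 35) = 6800/220 = 30.91.
p = 31 reproduces all three channels after rounding.

31%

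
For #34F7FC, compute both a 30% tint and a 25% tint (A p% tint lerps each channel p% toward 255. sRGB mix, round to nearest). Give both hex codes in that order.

#71F9FD, #67F9FD

#34F7FC is rgb(52, 247, 252).
30% tint:
  R: 52 + 0.3×(255−52) = 52 + 60.9 = 112.9 → 113
  G: 247 + 2.4 = 249.4 → 249
  B: 252 + 0.9 = 252.9 → 253
  → #71F9FD
25% tint:
  R: 52 + 50.75 = 102.75 → 103
  G: 247 + 2 = 249 → 249
  B: 252 + 0.75 = 252.75 → 253
  → #67F9FD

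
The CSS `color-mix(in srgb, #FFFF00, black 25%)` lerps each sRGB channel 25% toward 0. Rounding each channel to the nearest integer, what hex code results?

#BFBF00

#FFFF00 is rgb(255, 255, 0).
Lerp each channel 25% toward 0:
  R: 255 + 0.25×(0−255) = 255 − 63.75 = 191.25 → 191
  G: 255 − 63.75 = 191.25 → 191
  B: 0 + 0 = 0 → 0
rgb(191, 191, 0) = #BFBF00.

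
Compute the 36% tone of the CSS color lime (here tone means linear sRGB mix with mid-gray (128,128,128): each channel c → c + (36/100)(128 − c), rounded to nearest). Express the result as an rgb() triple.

rgb(46, 209, 46)

CSS lime is rgb(0, 255, 0).
Per channel, c → c + 0.36(128 − c):
  R: 0 + 46.08 = 46.08 → 46
  G: 255 + 0.36×(128−255) = 255 − 45.72 = 209.28 → 209
  B: 0 + 46.08 = 46.08 → 46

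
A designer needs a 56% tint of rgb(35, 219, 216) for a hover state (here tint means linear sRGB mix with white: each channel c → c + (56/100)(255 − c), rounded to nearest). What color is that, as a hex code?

Lerp each channel 56% toward 255:
  R: 35 + 123.2 = 158.2 → 158
  G: 219 + 0.56×(255−219) = 219 + 20.16 = 239.16 → 239
  B: 216 + 0.56×(255−216) = 216 + 21.84 = 237.84 → 238
rgb(158, 239, 238) = #9EEFEE.

#9EEFEE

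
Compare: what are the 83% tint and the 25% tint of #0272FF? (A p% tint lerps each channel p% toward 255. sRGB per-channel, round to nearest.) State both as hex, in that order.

#D4E7FF, #4195FF

#0272FF is rgb(2, 114, 255).
83% tint:
  R: 2 + 0.83×(255−2) = 2 + 209.99 = 211.99 → 212
  G: 114 + 117.03 = 231.03 → 231
  B: 255 + 0.83×(255−255) = 255 + 0 = 255 → 255
  → #D4E7FF
25% tint:
  R: 2 + 0.25×(255−2) = 2 + 63.25 = 65.25 → 65
  G: 114 + 35.25 = 149.25 → 149
  B: 255 + 0.25×(255−255) = 255 + 0 = 255 → 255
  → #4195FF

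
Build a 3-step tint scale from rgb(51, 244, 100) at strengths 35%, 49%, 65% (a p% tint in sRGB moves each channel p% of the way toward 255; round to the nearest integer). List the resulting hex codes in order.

#7af89a, #97f9b0, #b8fbc9

35%: (51 + 71.4 = 122.4→122, 244 + 3.85 = 247.85→248, 100 + 54.25 = 154.25→154) → #7af89a
49%: (51 + 99.96 = 150.96→151, 244 + 5.39 = 249.39→249, 100 + 75.95 = 175.95→176) → #97f9b0
65%: (51 + 132.6 = 183.6→184, 244 + 7.15 = 251.15→251, 100 + 100.75 = 200.75→201) → #b8fbc9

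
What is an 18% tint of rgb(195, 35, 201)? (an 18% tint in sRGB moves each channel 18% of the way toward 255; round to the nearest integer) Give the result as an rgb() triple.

rgb(206, 75, 211)

Per channel, c → c + 0.18(255 − c):
  R: 195 + 0.18×(255−195) = 195 + 10.8 = 205.8 → 206
  G: 35 + 39.6 = 74.6 → 75
  B: 201 + 0.18×(255−201) = 201 + 9.72 = 210.72 → 211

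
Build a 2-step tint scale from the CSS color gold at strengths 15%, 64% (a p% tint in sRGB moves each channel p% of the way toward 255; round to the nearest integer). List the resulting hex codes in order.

CSS gold is rgb(255, 215, 0).
15%: (255→255, 215 + 6 = 221→221, 0 + 38.25 = 38.25→38) → #ffdd26
64%: (255→255, 215 + 25.6 = 240.6→241, 0 + 163.2 = 163.2→163) → #fff1a3

#ffdd26, #fff1a3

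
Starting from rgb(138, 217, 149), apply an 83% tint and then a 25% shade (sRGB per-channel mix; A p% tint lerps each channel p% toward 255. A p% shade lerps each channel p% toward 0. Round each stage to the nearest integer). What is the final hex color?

Per channel, c → c + 0.83(255 − c):
  R: 138 + 97.11 = 235.11 → 235
  G: 217 + 31.54 = 248.54 → 249
  B: 149 + 0.83×(255−149) = 149 + 87.98 = 236.98 → 237
After the tint: rgb(235, 249, 237) = #ebf9ed.
A 25% shade moves each channel 25% toward 0:
  R: 235 + 0.25×(0−235) = 235 − 58.75 = 176.25 → 176
  G: 249 − 62.25 = 186.75 → 187
  B: 237 + 0.25×(0−237) = 237 − 59.25 = 177.75 → 178
rgb(176, 187, 178) = #b0bbb2.

#b0bbb2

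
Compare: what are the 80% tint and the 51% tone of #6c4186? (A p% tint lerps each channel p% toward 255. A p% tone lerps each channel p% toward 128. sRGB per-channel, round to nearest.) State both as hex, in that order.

#e2d9e7, #766183

#6c4186 is rgb(108, 65, 134).
80% tint:
  R: 108 + 117.6 = 225.6 → 226
  G: 65 + 0.8×(255−65) = 65 + 152 = 217 → 217
  B: 134 + 0.8×(255−134) = 134 + 96.8 = 230.8 → 231
  → #e2d9e7
51% tone:
  R: 108 + 0.51×(128−108) = 108 + 10.2 = 118.2 → 118
  G: 65 + 0.51×(128−65) = 65 + 32.13 = 97.13 → 97
  B: 134 + 0.51×(128−134) = 134 − 3.06 = 130.94 → 131
  → #766183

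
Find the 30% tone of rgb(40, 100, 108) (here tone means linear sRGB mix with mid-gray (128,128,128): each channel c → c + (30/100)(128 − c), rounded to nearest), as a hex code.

A 30% tone moves each channel 30% toward 128:
  R: 40 + 0.3×(128−40) = 40 + 26.4 = 66.4 → 66
  G: 100 + 0.3×(128−100) = 100 + 8.4 = 108.4 → 108
  B: 108 + 6 = 114 → 114
rgb(66, 108, 114) = #426C72.

#426C72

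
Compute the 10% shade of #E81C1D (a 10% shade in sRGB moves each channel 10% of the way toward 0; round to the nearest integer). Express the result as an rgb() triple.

rgb(209, 25, 26)

#E81C1D is rgb(232, 28, 29).
Lerp each channel 10% toward 0:
  R: 232 − 23.2 = 208.8 → 209
  G: 28 − 2.8 = 25.2 → 25
  B: 29 + 0.1×(0−29) = 29 − 2.9 = 26.1 → 26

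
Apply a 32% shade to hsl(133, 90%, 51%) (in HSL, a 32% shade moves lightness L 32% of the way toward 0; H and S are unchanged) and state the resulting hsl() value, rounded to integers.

hsl(133, 90%, 35%)

L moves 32% from 51 toward 0: 51 − 16.32 = 34.68 → 35.
H and S are unchanged.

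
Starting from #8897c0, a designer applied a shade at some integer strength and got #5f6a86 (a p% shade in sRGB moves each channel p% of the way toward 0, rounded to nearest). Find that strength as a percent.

30%

#8897c0 is rgb(136, 151, 192); #5f6a86 is rgb(95, 106, 134).
On the B channel (widest range): 134 ≈ 192 + (p/100)(0 − 192), so p ≈ 100×(134 − 192)/(0 − 192) = -5800/-192 = 30.21.
p = 30 reproduces all three channels after rounding.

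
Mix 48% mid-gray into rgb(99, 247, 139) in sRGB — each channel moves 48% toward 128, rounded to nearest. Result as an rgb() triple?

rgb(113, 190, 134)

A 48% tone moves each channel 48% toward 128:
  R: 99 + 13.92 = 112.92 → 113
  G: 247 + 0.48×(128−247) = 247 − 57.12 = 189.88 → 190
  B: 139 − 5.28 = 133.72 → 134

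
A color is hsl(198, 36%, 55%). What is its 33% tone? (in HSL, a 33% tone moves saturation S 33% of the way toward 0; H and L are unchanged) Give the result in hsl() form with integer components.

hsl(198, 24%, 55%)

S moves 33% from 36 toward 0: 36 − 11.88 = 24.12 → 24.
H and L are unchanged.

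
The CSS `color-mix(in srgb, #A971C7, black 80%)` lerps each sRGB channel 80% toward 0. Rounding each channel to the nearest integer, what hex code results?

#A971C7 is rgb(169, 113, 199).
Lerp each channel 80% toward 0:
  R: 169 + 0.8×(0−169) = 169 − 135.2 = 33.8 → 34
  G: 113 + 0.8×(0−113) = 113 − 90.4 = 22.6 → 23
  B: 199 + 0.8×(0−199) = 199 − 159.2 = 39.8 → 40
rgb(34, 23, 40) = #221728.

#221728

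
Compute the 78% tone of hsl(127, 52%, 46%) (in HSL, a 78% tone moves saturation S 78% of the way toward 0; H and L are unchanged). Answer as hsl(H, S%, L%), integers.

S moves 78% from 52 toward 0: 52 − 40.56 = 11.44 → 11.
H and L are unchanged.

hsl(127, 11%, 46%)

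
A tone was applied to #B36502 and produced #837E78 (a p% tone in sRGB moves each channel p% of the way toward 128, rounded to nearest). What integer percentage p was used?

#B36502 is rgb(179, 101, 2); #837E78 is rgb(131, 126, 120).
On the B channel (widest range): 120 ≈ 2 + (p/100)(128 − 2), so p ≈ 100×(120 − 2)/(128 − 2) = 11800/126 = 93.65.
p = 94 reproduces all three channels after rounding.

94%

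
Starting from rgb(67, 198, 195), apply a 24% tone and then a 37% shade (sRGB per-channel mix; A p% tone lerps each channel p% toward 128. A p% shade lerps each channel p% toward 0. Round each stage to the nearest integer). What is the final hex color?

A 24% tone moves each channel 24% toward 128:
  R: 67 + 14.64 = 81.64 → 82
  G: 198 − 16.8 = 181.2 → 181
  B: 195 + 0.24×(128−195) = 195 − 16.08 = 178.92 → 179
After the tone: rgb(82, 181, 179) = #52B5B3.
A 37% shade moves each channel 37% toward 0:
  R: 82 + 0.37×(0−82) = 82 − 30.34 = 51.66 → 52
  G: 181 + 0.37×(0−181) = 181 − 66.97 = 114.03 → 114
  B: 179 + 0.37×(0−179) = 179 − 66.23 = 112.77 → 113
rgb(52, 114, 113) = #347271.

#347271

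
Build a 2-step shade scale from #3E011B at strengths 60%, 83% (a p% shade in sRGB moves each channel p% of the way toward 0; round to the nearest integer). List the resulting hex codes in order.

#3E011B is rgb(62, 1, 27).
60%: (62 − 37.2 = 24.8→25, 1 − 0.6 = 0.4→0, 27 − 16.2 = 10.8→11) → #19000B
83%: (62 − 51.46 = 10.54→11, 1 − 0.83 = 0.17→0, 27 − 22.41 = 4.59→5) → #0B0005

#19000B, #0B0005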